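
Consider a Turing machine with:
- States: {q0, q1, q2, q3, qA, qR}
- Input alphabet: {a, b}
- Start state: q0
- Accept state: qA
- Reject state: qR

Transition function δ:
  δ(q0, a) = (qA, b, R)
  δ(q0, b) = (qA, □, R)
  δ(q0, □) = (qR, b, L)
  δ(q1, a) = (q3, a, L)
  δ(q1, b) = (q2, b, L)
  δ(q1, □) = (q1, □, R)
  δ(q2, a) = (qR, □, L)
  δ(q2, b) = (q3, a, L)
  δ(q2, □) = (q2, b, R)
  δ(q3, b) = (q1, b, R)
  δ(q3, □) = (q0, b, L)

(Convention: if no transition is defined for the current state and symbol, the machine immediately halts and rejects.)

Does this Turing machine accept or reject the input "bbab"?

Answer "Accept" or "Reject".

Execution trace:
Initial: [q0]bbab
Step 1: δ(q0, b) = (qA, □, R) → □[qA]bab

The machine reaches the accept state qA and halts.

Answer: Accept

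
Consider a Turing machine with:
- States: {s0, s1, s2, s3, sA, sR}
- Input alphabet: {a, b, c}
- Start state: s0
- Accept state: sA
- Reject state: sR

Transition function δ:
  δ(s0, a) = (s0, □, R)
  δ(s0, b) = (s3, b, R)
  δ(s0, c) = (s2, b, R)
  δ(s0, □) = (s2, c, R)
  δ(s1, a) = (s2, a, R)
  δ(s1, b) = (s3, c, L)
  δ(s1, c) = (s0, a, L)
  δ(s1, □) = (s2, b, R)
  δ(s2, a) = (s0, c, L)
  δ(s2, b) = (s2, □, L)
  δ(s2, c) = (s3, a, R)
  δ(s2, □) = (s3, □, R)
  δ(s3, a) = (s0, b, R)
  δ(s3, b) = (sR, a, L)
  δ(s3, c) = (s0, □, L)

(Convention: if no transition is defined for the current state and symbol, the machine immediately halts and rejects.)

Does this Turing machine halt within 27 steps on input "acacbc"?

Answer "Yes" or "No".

Execution trace:
Initial: [s0]acacbc
Step 1: δ(s0, a) = (s0, □, R) → □[s0]cacbc
Step 2: δ(s0, c) = (s2, b, R) → □b[s2]acbc
Step 3: δ(s2, a) = (s0, c, L) → □[s0]bccbc
Step 4: δ(s0, b) = (s3, b, R) → □b[s3]ccbc
Step 5: δ(s3, c) = (s0, □, L) → □[s0]b□cbc
Step 6: δ(s0, b) = (s3, b, R) → □b[s3]□cbc

No transition is defined for δ(s3, □). By convention the machine halts and rejects.
The machine halted after 6 steps (within the 27-step bound).

Answer: Yes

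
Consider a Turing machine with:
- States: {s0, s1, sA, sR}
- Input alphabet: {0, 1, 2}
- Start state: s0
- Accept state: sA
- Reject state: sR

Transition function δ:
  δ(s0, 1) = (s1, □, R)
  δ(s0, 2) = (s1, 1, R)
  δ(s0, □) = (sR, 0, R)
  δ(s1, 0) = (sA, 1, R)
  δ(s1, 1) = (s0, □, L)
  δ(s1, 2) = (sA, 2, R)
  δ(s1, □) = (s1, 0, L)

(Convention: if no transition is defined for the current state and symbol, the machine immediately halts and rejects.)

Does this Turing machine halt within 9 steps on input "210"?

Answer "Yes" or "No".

Execution trace:
Initial: [s0]210
Step 1: δ(s0, 2) = (s1, 1, R) → 1[s1]10
Step 2: δ(s1, 1) = (s0, □, L) → [s0]1□0
Step 3: δ(s0, 1) = (s1, □, R) → □[s1]□0
Step 4: δ(s1, □) = (s1, 0, L) → [s1]□00
Step 5: δ(s1, □) = (s1, 0, L) → [s1]□000
Step 6: δ(s1, □) = (s1, 0, L) → [s1]□0000
Step 7: δ(s1, □) = (s1, 0, L) → [s1]□00000
Step 8: δ(s1, □) = (s1, 0, L) → [s1]□000000
Step 9: δ(s1, □) = (s1, 0, L) → [s1]□0000000

The machine has not reached a halting state after 9 steps.
The machine did not halt within the 9-step bound.

Answer: No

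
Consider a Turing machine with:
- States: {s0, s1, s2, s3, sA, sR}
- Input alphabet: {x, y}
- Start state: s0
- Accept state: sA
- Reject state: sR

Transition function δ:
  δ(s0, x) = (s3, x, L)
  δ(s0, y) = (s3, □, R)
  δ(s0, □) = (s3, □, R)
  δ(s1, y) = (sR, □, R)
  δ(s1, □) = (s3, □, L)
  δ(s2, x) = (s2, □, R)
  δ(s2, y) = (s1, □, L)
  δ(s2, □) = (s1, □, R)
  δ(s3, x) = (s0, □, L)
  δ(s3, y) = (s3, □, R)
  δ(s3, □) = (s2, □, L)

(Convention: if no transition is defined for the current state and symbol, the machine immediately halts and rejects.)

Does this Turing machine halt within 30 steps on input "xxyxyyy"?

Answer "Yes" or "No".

Execution trace:
Initial: [s0]xxyxyyy
Step 1: δ(s0, x) = (s3, x, L) → [s3]□xxyxyyy
Step 2: δ(s3, □) = (s2, □, L) → [s2]□□xxyxyyy
Step 3: δ(s2, □) = (s1, □, R) → □[s1]□xxyxyyy
Step 4: δ(s1, □) = (s3, □, L) → [s3]□□xxyxyyy
Step 5: δ(s3, □) = (s2, □, L) → [s2]□□□xxyxyyy
Step 6: δ(s2, □) = (s1, □, R) → □[s1]□□xxyxyyy
Step 7: δ(s1, □) = (s3, □, L) → [s3]□□□xxyxyyy
Step 8: δ(s3, □) = (s2, □, L) → [s2]□□□□xxyxyyy
Step 9: δ(s2, □) = (s1, □, R) → □[s1]□□□xxyxyyy
Step 10: δ(s1, □) = (s3, □, L) → [s3]□□□□xxyxyyy
Step 11: δ(s3, □) = (s2, □, L) → [s2]□□□□□xxyxyyy
Step 12: δ(s2, □) = (s1, □, R) → □[s1]□□□□xxyxyyy
Step 13: δ(s1, □) = (s3, □, L) → [s3]□□□□□xxyxyyy
Step 14: δ(s3, □) = (s2, □, L) → [s2]□□□□□□xxyxyyy
Step 15: δ(s2, □) = (s1, □, R) → □[s1]□□□□□xxyxyyy
Step 16: δ(s1, □) = (s3, □, L) → [s3]□□□□□□xxyxyyy
Step 17: δ(s3, □) = (s2, □, L) → [s2]□□□□□□□xxyxyyy
Step 18: δ(s2, □) = (s1, □, R) → □[s1]□□□□□□xxyxyyy
Step 19: δ(s1, □) = (s3, □, L) → [s3]□□□□□□□xxyxyyy
Step 20: δ(s3, □) = (s2, □, L) → [s2]□□□□□□□□xxyxyyy
Step 21: δ(s2, □) = (s1, □, R) → □[s1]□□□□□□□xxyxyyy
Step 22: δ(s1, □) = (s3, □, L) → [s3]□□□□□□□□xxyxyyy
Step 23: δ(s3, □) = (s2, □, L) → [s2]□□□□□□□□□xxyxyyy
Step 24: δ(s2, □) = (s1, □, R) → □[s1]□□□□□□□□xxyxyyy
Step 25: δ(s1, □) = (s3, □, L) → [s3]□□□□□□□□□xxyxyyy
Step 26: δ(s3, □) = (s2, □, L) → [s2]□□□□□□□□□□xxyxyyy
Step 27: δ(s2, □) = (s1, □, R) → □[s1]□□□□□□□□□xxyxyyy
Step 28: δ(s1, □) = (s3, □, L) → [s3]□□□□□□□□□□xxyxyyy
Step 29: δ(s3, □) = (s2, □, L) → [s2]□□□□□□□□□□□xxyxyyy
Step 30: δ(s2, □) = (s1, □, R) → □[s1]□□□□□□□□□□xxyxyyy

The machine has not reached a halting state after 30 steps.
The machine did not halt within the 30-step bound.

Answer: No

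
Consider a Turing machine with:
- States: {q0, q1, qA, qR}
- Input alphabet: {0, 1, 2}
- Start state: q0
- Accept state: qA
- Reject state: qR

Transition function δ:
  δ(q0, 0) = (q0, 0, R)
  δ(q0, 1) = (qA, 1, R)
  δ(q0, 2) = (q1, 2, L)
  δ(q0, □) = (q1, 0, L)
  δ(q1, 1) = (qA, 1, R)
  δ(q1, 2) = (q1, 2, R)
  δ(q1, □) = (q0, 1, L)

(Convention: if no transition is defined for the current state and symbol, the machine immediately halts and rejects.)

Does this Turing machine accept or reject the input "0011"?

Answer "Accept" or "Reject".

Execution trace:
Initial: [q0]0011
Step 1: δ(q0, 0) = (q0, 0, R) → 0[q0]011
Step 2: δ(q0, 0) = (q0, 0, R) → 00[q0]11
Step 3: δ(q0, 1) = (qA, 1, R) → 001[qA]1

The machine reaches the accept state qA and halts.

Answer: Accept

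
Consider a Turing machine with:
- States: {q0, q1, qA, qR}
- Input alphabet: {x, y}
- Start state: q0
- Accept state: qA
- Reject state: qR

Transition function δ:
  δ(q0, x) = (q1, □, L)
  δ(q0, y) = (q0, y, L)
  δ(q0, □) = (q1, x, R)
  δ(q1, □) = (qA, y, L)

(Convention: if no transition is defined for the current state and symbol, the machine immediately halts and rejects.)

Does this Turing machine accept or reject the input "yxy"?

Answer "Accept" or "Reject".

Execution trace:
Initial: [q0]yxy
Step 1: δ(q0, y) = (q0, y, L) → [q0]□yxy
Step 2: δ(q0, □) = (q1, x, R) → x[q1]yxy

No transition is defined for δ(q1, y). By convention the machine halts and rejects.

Answer: Reject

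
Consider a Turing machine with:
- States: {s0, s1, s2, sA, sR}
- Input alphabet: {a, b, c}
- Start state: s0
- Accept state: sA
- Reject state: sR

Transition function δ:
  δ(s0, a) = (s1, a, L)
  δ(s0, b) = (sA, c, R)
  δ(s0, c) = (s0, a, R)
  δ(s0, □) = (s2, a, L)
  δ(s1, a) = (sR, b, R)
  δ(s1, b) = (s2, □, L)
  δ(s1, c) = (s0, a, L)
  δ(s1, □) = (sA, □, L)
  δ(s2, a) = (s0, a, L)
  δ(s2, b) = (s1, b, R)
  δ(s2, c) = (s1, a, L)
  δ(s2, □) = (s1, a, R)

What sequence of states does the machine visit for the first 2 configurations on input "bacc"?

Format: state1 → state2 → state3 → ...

Execution trace:
Initial: [s0]bacc
Step 1: δ(s0, b) = (sA, c, R) → c[sA]acc

The machine reaches the accept state sA and halts.

State sequence: s0 → sA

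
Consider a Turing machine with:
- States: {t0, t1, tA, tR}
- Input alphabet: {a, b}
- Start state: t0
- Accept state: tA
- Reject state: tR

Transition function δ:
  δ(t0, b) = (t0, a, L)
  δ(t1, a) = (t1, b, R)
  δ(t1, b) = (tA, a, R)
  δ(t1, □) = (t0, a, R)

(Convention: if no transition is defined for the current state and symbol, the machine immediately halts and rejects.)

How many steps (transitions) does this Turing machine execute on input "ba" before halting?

Execution trace:
Initial: [t0]ba
Step 1: δ(t0, b) = (t0, a, L) → [t0]□aa

No transition is defined for δ(t0, □). By convention the machine halts and rejects.

The machine executed 1 step before halting.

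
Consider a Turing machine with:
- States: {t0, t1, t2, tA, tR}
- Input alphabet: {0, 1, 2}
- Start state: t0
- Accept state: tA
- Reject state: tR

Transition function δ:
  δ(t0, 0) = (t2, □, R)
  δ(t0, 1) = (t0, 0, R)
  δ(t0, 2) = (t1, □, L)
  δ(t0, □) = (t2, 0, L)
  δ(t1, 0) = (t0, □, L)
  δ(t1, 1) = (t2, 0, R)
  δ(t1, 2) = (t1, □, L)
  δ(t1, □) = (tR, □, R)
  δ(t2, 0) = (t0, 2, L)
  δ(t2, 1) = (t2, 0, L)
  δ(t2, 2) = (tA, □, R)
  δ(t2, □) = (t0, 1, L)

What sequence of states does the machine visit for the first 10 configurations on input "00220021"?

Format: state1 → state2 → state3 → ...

Execution trace:
Initial: [t0]00220021
Step 1: δ(t0, 0) = (t2, □, R) → □[t2]0220021
Step 2: δ(t2, 0) = (t0, 2, L) → [t0]□2220021
Step 3: δ(t0, □) = (t2, 0, L) → [t2]□02220021
Step 4: δ(t2, □) = (t0, 1, L) → [t0]□102220021
Step 5: δ(t0, □) = (t2, 0, L) → [t2]□0102220021
Step 6: δ(t2, □) = (t0, 1, L) → [t0]□10102220021
Step 7: δ(t0, □) = (t2, 0, L) → [t2]□010102220021
Step 8: δ(t2, □) = (t0, 1, L) → [t0]□1010102220021
Step 9: δ(t0, □) = (t2, 0, L) → [t2]□01010102220021

State sequence: t0 → t2 → t0 → t2 → t0 → t2 → t0 → t2 → t0 → t2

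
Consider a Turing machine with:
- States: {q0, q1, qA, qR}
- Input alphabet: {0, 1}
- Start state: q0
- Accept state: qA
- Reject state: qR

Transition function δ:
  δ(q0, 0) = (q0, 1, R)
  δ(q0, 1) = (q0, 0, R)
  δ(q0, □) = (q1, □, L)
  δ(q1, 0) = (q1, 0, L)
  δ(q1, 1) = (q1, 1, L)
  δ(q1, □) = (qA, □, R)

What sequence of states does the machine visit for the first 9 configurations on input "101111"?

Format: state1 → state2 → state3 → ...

Execution trace:
Initial: [q0]101111
Step 1: δ(q0, 1) = (q0, 0, R) → 0[q0]01111
Step 2: δ(q0, 0) = (q0, 1, R) → 01[q0]1111
Step 3: δ(q0, 1) = (q0, 0, R) → 010[q0]111
Step 4: δ(q0, 1) = (q0, 0, R) → 0100[q0]11
Step 5: δ(q0, 1) = (q0, 0, R) → 01000[q0]1
Step 6: δ(q0, 1) = (q0, 0, R) → 010000[q0]□
Step 7: δ(q0, □) = (q1, □, L) → 01000[q1]0□
Step 8: δ(q1, 0) = (q1, 0, L) → 0100[q1]00□

State sequence: q0 → q0 → q0 → q0 → q0 → q0 → q0 → q1 → q1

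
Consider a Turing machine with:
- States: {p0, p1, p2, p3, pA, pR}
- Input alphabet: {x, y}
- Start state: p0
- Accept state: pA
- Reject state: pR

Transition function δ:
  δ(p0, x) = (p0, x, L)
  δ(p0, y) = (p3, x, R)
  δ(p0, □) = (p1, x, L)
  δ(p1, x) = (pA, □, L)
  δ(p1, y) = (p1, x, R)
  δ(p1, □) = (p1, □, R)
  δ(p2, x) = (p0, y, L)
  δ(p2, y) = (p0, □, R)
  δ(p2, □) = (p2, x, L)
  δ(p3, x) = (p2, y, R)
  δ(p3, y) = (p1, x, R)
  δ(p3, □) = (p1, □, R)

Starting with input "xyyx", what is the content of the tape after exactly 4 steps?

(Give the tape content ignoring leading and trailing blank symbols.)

Execution trace:
Initial: [p0]xyyx
Step 1: δ(p0, x) = (p0, x, L) → [p0]□xyyx
Step 2: δ(p0, □) = (p1, x, L) → [p1]□xxyyx
Step 3: δ(p1, □) = (p1, □, R) → □[p1]xxyyx
Step 4: δ(p1, x) = (pA, □, L) → [pA]□□xyyx

The machine reaches the accept state pA and halts.

After 4 steps, the tape (ignoring leading/trailing blanks) is: xyyx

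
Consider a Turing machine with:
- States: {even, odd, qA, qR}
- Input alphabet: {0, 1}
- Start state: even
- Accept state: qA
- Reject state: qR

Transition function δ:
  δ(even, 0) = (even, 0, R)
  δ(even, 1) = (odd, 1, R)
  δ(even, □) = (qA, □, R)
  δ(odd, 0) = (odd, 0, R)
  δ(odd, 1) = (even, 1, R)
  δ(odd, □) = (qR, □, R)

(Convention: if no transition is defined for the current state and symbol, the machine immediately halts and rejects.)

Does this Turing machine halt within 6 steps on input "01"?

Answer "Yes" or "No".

Execution trace:
Initial: [even]01
Step 1: δ(even, 0) = (even, 0, R) → 0[even]1
Step 2: δ(even, 1) = (odd, 1, R) → 01[odd]□
Step 3: δ(odd, □) = (qR, □, R) → 01□[qR]□

The machine reaches the reject state qR and halts.
The machine halted after 3 steps (within the 6-step bound).

Answer: Yes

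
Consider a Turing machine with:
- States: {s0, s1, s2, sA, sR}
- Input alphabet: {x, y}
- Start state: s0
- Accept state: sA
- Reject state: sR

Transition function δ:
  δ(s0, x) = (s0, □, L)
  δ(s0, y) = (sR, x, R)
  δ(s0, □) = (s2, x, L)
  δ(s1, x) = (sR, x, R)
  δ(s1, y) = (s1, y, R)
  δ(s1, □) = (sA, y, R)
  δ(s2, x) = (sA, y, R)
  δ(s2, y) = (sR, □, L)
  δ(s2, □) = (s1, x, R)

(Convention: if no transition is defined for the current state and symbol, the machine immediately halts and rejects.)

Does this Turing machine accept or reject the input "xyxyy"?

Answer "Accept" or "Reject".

Execution trace:
Initial: [s0]xyxyy
Step 1: δ(s0, x) = (s0, □, L) → [s0]□□yxyy
Step 2: δ(s0, □) = (s2, x, L) → [s2]□x□yxyy
Step 3: δ(s2, □) = (s1, x, R) → x[s1]x□yxyy
Step 4: δ(s1, x) = (sR, x, R) → xx[sR]□yxyy

The machine reaches the reject state sR and halts.

Answer: Reject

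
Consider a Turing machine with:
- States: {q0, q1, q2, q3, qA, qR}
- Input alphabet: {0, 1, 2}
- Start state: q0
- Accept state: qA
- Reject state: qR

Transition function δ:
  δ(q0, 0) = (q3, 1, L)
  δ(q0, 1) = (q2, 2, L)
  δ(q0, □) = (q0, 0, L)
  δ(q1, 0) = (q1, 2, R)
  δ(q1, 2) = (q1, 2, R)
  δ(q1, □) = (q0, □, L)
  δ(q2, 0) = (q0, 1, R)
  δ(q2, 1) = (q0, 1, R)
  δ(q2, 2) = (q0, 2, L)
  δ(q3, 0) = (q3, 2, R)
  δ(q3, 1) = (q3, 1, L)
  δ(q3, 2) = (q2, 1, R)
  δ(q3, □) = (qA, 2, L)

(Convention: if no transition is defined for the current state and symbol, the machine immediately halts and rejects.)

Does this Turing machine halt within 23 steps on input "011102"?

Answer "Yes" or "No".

Execution trace:
Initial: [q0]011102
Step 1: δ(q0, 0) = (q3, 1, L) → [q3]□111102
Step 2: δ(q3, □) = (qA, 2, L) → [qA]□2111102

The machine reaches the accept state qA and halts.
The machine halted after 2 steps (within the 23-step bound).

Answer: Yes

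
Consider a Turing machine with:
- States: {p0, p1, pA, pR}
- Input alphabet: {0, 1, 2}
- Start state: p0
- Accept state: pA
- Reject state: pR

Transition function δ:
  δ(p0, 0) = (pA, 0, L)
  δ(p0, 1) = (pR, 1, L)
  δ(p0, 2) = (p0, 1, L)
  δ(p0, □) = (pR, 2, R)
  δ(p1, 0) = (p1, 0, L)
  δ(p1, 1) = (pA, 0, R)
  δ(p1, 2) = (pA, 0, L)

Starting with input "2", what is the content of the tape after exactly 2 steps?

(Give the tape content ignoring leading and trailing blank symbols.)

Execution trace:
Initial: [p0]2
Step 1: δ(p0, 2) = (p0, 1, L) → [p0]□1
Step 2: δ(p0, □) = (pR, 2, R) → 2[pR]1

The machine reaches the reject state pR and halts.

After 2 steps, the tape (ignoring leading/trailing blanks) is: 21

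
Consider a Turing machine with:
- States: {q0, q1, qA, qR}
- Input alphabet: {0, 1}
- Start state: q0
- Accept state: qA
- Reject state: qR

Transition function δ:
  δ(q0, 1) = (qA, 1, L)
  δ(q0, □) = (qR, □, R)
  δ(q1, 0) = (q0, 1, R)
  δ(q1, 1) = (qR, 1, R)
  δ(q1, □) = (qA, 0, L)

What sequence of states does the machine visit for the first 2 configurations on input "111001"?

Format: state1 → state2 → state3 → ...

Execution trace:
Initial: [q0]111001
Step 1: δ(q0, 1) = (qA, 1, L) → [qA]□111001

The machine reaches the accept state qA and halts.

State sequence: q0 → qA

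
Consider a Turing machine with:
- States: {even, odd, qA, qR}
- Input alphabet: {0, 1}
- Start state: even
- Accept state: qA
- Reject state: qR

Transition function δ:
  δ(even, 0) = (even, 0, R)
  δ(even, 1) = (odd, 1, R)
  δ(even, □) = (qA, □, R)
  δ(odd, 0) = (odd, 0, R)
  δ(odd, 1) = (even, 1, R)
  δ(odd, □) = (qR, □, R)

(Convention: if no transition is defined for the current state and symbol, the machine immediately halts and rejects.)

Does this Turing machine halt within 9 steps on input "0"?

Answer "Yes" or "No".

Execution trace:
Initial: [even]0
Step 1: δ(even, 0) = (even, 0, R) → 0[even]□
Step 2: δ(even, □) = (qA, □, R) → 0□[qA]□

The machine reaches the accept state qA and halts.
The machine halted after 2 steps (within the 9-step bound).

Answer: Yes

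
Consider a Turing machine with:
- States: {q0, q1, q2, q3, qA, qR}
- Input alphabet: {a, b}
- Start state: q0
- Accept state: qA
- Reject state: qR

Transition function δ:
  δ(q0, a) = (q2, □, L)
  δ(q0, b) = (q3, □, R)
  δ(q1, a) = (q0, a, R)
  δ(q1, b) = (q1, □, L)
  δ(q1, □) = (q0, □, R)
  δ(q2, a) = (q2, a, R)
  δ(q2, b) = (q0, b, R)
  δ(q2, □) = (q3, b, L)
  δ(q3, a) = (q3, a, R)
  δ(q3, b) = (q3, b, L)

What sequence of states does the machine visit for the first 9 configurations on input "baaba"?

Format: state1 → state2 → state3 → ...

Execution trace:
Initial: [q0]baaba
Step 1: δ(q0, b) = (q3, □, R) → □[q3]aaba
Step 2: δ(q3, a) = (q3, a, R) → □a[q3]aba
Step 3: δ(q3, a) = (q3, a, R) → □aa[q3]ba
Step 4: δ(q3, b) = (q3, b, L) → □a[q3]aba
Step 5: δ(q3, a) = (q3, a, R) → □aa[q3]ba
Step 6: δ(q3, b) = (q3, b, L) → □a[q3]aba
Step 7: δ(q3, a) = (q3, a, R) → □aa[q3]ba
Step 8: δ(q3, b) = (q3, b, L) → □a[q3]aba

State sequence: q0 → q3 → q3 → q3 → q3 → q3 → q3 → q3 → q3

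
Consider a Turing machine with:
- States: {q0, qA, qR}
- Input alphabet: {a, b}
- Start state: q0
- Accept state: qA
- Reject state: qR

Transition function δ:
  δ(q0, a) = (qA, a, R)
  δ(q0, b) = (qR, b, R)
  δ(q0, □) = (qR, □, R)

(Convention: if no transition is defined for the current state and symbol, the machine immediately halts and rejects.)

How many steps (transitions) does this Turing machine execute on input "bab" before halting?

Execution trace:
Initial: [q0]bab
Step 1: δ(q0, b) = (qR, b, R) → b[qR]ab

The machine reaches the reject state qR and halts.

The machine executed 1 step before halting.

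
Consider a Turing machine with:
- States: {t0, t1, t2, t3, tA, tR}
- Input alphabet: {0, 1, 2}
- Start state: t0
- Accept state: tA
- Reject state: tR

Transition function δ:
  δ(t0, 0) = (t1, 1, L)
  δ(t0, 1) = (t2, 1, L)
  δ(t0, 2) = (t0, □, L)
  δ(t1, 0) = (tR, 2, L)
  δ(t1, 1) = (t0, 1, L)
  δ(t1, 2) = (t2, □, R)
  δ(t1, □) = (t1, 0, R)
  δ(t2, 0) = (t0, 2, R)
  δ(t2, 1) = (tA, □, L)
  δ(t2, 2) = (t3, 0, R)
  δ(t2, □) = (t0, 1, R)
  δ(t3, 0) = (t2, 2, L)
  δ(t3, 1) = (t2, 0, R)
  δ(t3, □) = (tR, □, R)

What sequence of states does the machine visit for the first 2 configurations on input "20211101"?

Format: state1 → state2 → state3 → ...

Execution trace:
Initial: [t0]20211101
Step 1: δ(t0, 2) = (t0, □, L) → [t0]□□0211101

No transition is defined for δ(t0, □). By convention the machine halts and rejects.

State sequence: t0 → t0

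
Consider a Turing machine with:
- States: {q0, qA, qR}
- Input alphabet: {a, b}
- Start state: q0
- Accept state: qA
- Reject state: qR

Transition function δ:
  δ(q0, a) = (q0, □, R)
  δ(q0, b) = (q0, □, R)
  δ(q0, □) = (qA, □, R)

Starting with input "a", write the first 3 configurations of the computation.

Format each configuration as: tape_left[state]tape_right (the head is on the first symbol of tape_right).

Transitions applied:
Step 1: δ(q0, a) = (q0, □, R)
Step 2: δ(q0, □) = (qA, □, R)

The first 3 configurations are:
[q0]a ⊢ □[q0]□ ⊢ □□[qA]□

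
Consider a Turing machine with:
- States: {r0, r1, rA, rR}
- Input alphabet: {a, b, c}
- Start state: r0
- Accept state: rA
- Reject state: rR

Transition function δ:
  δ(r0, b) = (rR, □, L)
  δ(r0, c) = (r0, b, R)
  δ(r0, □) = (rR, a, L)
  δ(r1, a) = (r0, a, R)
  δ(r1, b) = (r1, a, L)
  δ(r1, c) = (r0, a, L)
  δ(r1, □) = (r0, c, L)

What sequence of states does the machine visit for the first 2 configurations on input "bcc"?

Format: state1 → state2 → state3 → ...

Execution trace:
Initial: [r0]bcc
Step 1: δ(r0, b) = (rR, □, L) → [rR]□□cc

The machine reaches the reject state rR and halts.

State sequence: r0 → rR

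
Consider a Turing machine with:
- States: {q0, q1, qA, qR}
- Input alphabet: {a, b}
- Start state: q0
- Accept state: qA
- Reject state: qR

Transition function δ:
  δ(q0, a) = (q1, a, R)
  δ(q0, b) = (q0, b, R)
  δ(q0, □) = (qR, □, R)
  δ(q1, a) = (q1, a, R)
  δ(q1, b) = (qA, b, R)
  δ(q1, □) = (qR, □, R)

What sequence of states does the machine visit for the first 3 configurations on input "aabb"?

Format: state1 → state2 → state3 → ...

Execution trace:
Initial: [q0]aabb
Step 1: δ(q0, a) = (q1, a, R) → a[q1]abb
Step 2: δ(q1, a) = (q1, a, R) → aa[q1]bb

State sequence: q0 → q1 → q1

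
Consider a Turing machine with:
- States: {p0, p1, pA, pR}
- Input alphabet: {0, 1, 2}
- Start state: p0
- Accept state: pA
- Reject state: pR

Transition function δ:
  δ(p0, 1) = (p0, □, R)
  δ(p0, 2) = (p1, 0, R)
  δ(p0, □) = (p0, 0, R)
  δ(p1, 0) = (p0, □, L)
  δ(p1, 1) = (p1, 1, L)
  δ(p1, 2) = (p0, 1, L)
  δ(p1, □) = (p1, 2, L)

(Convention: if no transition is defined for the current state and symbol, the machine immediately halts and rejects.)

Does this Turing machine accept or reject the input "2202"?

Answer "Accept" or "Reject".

Execution trace:
Initial: [p0]2202
Step 1: δ(p0, 2) = (p1, 0, R) → 0[p1]202
Step 2: δ(p1, 2) = (p0, 1, L) → [p0]0102

No transition is defined for δ(p0, 0). By convention the machine halts and rejects.

Answer: Reject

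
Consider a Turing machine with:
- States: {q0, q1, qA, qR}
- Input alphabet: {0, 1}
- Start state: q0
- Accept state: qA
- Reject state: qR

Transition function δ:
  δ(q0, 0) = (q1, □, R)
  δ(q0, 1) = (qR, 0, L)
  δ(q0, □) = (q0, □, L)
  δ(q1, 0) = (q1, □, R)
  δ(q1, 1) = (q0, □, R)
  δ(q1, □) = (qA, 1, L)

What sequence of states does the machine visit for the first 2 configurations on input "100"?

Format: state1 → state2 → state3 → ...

Execution trace:
Initial: [q0]100
Step 1: δ(q0, 1) = (qR, 0, L) → [qR]□000

The machine reaches the reject state qR and halts.

State sequence: q0 → qR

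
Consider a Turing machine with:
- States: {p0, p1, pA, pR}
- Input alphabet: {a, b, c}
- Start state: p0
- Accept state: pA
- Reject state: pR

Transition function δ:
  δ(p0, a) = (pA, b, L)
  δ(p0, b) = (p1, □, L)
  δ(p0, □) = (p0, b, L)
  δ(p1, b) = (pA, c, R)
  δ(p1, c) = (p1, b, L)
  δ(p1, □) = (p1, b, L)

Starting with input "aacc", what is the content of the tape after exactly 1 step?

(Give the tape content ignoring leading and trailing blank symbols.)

Execution trace:
Initial: [p0]aacc
Step 1: δ(p0, a) = (pA, b, L) → [pA]□bacc

The machine reaches the accept state pA and halts.

After 1 step, the tape (ignoring leading/trailing blanks) is: bacc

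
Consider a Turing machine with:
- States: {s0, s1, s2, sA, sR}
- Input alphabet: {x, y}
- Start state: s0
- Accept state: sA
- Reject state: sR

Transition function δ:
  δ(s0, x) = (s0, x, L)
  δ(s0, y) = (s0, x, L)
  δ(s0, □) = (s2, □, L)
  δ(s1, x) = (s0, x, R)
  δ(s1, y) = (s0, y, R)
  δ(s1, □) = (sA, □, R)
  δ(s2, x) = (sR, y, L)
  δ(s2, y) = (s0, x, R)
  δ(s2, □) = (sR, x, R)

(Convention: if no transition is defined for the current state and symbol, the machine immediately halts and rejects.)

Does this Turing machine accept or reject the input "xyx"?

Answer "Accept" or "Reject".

Execution trace:
Initial: [s0]xyx
Step 1: δ(s0, x) = (s0, x, L) → [s0]□xyx
Step 2: δ(s0, □) = (s2, □, L) → [s2]□□xyx
Step 3: δ(s2, □) = (sR, x, R) → x[sR]□xyx

The machine reaches the reject state sR and halts.

Answer: Reject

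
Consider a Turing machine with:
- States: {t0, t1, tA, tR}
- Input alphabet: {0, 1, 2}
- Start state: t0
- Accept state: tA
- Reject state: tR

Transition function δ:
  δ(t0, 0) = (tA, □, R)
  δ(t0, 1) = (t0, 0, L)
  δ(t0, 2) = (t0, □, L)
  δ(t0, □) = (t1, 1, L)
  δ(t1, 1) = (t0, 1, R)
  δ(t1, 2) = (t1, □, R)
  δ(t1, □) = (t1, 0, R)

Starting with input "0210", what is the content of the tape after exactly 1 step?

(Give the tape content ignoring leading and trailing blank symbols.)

Execution trace:
Initial: [t0]0210
Step 1: δ(t0, 0) = (tA, □, R) → □[tA]210

The machine reaches the accept state tA and halts.

After 1 step, the tape (ignoring leading/trailing blanks) is: 210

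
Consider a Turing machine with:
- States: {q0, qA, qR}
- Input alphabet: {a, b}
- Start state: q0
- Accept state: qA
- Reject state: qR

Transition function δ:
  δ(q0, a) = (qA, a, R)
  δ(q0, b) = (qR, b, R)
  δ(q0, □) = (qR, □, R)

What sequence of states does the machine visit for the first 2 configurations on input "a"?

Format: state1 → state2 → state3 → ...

Execution trace:
Initial: [q0]a
Step 1: δ(q0, a) = (qA, a, R) → a[qA]□

The machine reaches the accept state qA and halts.

State sequence: q0 → qA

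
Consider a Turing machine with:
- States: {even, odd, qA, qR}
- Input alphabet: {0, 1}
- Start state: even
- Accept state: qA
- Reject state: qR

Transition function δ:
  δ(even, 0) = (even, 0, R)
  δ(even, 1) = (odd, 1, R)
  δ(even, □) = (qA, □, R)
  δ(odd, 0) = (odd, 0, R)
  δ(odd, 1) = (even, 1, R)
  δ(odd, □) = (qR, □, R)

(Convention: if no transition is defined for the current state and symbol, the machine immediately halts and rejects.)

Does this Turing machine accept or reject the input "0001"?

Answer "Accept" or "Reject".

Execution trace:
Initial: [even]0001
Step 1: δ(even, 0) = (even, 0, R) → 0[even]001
Step 2: δ(even, 0) = (even, 0, R) → 00[even]01
Step 3: δ(even, 0) = (even, 0, R) → 000[even]1
Step 4: δ(even, 1) = (odd, 1, R) → 0001[odd]□
Step 5: δ(odd, □) = (qR, □, R) → 0001□[qR]□

The machine reaches the reject state qR and halts.

Answer: Reject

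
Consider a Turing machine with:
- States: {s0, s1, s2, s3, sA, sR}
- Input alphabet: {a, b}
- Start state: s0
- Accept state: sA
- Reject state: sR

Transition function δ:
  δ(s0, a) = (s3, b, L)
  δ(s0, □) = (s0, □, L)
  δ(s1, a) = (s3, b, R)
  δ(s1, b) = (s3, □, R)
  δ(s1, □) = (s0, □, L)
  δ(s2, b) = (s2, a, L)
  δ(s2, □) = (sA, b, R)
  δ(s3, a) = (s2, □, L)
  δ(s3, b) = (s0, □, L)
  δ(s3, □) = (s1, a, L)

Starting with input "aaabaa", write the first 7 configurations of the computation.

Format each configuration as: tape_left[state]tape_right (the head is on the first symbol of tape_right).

Transitions applied:
Step 1: δ(s0, a) = (s3, b, L)
Step 2: δ(s3, □) = (s1, a, L)
Step 3: δ(s1, □) = (s0, □, L)
Step 4: δ(s0, □) = (s0, □, L)
Step 5: δ(s0, □) = (s0, □, L)
Step 6: δ(s0, □) = (s0, □, L)

The first 7 configurations are:
[s0]aaabaa ⊢ [s3]□baabaa ⊢ [s1]□abaabaa ⊢ [s0]□□abaabaa ⊢ [s0]□□□abaabaa ⊢ [s0]□□□□abaabaa ⊢ [s0]□□□□□abaabaa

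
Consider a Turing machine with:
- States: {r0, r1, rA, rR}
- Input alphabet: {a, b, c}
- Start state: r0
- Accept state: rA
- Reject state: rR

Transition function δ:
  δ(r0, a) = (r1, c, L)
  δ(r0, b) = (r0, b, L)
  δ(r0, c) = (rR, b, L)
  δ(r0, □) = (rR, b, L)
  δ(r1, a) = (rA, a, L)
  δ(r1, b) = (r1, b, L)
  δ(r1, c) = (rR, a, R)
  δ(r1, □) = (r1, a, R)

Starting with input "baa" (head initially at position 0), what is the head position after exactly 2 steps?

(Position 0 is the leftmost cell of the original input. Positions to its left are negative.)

Execution trace (head position shown):
Step 0: [r0]baa  (head at position 0)
Step 1: move left → [r0]□baa  (head at position -1)
Step 2: move left → [rR]□bbaa  (head at position -2)

After 2 steps, the head is at position -2.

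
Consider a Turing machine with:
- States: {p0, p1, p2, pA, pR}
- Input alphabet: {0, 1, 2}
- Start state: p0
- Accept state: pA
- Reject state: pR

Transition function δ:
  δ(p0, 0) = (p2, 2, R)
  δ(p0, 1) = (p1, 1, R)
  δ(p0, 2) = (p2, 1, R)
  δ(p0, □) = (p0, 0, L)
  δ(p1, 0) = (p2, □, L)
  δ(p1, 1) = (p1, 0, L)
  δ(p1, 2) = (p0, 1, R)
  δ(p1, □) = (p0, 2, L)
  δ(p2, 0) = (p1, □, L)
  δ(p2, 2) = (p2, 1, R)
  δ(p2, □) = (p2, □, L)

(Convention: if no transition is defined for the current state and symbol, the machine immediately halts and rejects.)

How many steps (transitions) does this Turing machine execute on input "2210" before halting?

Execution trace:
Initial: [p0]2210
Step 1: δ(p0, 2) = (p2, 1, R) → 1[p2]210
Step 2: δ(p2, 2) = (p2, 1, R) → 11[p2]10

No transition is defined for δ(p2, 1). By convention the machine halts and rejects.

The machine executed 2 steps before halting.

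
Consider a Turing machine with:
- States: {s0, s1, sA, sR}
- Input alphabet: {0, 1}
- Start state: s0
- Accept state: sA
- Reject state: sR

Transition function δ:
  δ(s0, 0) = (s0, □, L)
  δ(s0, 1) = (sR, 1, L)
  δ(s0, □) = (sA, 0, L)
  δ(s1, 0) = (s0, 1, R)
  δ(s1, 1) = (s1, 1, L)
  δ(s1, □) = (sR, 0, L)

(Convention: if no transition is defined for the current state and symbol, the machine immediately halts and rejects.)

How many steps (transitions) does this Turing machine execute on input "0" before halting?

Execution trace:
Initial: [s0]0
Step 1: δ(s0, 0) = (s0, □, L) → [s0]□□
Step 2: δ(s0, □) = (sA, 0, L) → [sA]□0□

The machine reaches the accept state sA and halts.

The machine executed 2 steps before halting.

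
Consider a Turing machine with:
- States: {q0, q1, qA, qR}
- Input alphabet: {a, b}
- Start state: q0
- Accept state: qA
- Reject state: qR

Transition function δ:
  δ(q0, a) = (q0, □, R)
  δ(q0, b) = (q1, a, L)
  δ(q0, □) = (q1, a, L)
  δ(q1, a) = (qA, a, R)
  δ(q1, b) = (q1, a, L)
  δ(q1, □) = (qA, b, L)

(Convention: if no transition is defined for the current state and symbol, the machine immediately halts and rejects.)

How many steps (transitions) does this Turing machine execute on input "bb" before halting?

Execution trace:
Initial: [q0]bb
Step 1: δ(q0, b) = (q1, a, L) → [q1]□ab
Step 2: δ(q1, □) = (qA, b, L) → [qA]□bab

The machine reaches the accept state qA and halts.

The machine executed 2 steps before halting.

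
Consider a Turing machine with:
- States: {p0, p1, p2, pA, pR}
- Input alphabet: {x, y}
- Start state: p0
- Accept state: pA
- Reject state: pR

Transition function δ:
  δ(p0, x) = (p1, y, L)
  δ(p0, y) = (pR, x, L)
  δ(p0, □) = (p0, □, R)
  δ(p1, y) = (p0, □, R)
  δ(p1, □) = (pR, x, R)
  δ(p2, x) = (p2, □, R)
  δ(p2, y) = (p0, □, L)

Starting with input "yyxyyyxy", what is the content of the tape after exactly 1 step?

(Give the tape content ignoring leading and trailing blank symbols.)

Execution trace:
Initial: [p0]yyxyyyxy
Step 1: δ(p0, y) = (pR, x, L) → [pR]□xyxyyyxy

The machine reaches the reject state pR and halts.

After 1 step, the tape (ignoring leading/trailing blanks) is: xyxyyyxy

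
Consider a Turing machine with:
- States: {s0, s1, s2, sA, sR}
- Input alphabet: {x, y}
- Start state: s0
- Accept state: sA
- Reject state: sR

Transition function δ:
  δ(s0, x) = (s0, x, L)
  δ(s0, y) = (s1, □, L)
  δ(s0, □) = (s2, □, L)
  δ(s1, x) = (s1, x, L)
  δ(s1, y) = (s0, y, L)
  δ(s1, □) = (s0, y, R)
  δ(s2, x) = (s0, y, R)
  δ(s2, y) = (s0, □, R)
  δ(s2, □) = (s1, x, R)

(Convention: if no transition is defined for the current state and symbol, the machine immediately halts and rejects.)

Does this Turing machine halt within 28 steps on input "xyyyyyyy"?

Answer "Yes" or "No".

Execution trace:
Initial: [s0]xyyyyyyy
Step 1: δ(s0, x) = (s0, x, L) → [s0]□xyyyyyyy
Step 2: δ(s0, □) = (s2, □, L) → [s2]□□xyyyyyyy
Step 3: δ(s2, □) = (s1, x, R) → x[s1]□xyyyyyyy
Step 4: δ(s1, □) = (s0, y, R) → xy[s0]xyyyyyyy
Step 5: δ(s0, x) = (s0, x, L) → x[s0]yxyyyyyyy
Step 6: δ(s0, y) = (s1, □, L) → [s1]x□xyyyyyyy
Step 7: δ(s1, x) = (s1, x, L) → [s1]□x□xyyyyyyy
Step 8: δ(s1, □) = (s0, y, R) → y[s0]x□xyyyyyyy
Step 9: δ(s0, x) = (s0, x, L) → [s0]yx□xyyyyyyy
Step 10: δ(s0, y) = (s1, □, L) → [s1]□□x□xyyyyyyy
Step 11: δ(s1, □) = (s0, y, R) → y[s0]□x□xyyyyyyy
Step 12: δ(s0, □) = (s2, □, L) → [s2]y□x□xyyyyyyy
Step 13: δ(s2, y) = (s0, □, R) → □[s0]□x□xyyyyyyy
Step 14: δ(s0, □) = (s2, □, L) → [s2]□□x□xyyyyyyy
Step 15: δ(s2, □) = (s1, x, R) → x[s1]□x□xyyyyyyy
Step 16: δ(s1, □) = (s0, y, R) → xy[s0]x□xyyyyyyy
Step 17: δ(s0, x) = (s0, x, L) → x[s0]yx□xyyyyyyy
Step 18: δ(s0, y) = (s1, □, L) → [s1]x□x□xyyyyyyy
Step 19: δ(s1, x) = (s1, x, L) → [s1]□x□x□xyyyyyyy
Step 20: δ(s1, □) = (s0, y, R) → y[s0]x□x□xyyyyyyy
Step 21: δ(s0, x) = (s0, x, L) → [s0]yx□x□xyyyyyyy
Step 22: δ(s0, y) = (s1, □, L) → [s1]□□x□x□xyyyyyyy
Step 23: δ(s1, □) = (s0, y, R) → y[s0]□x□x□xyyyyyyy
Step 24: δ(s0, □) = (s2, □, L) → [s2]y□x□x□xyyyyyyy
Step 25: δ(s2, y) = (s0, □, R) → □[s0]□x□x□xyyyyyyy
Step 26: δ(s0, □) = (s2, □, L) → [s2]□□x□x□xyyyyyyy
Step 27: δ(s2, □) = (s1, x, R) → x[s1]□x□x□xyyyyyyy
Step 28: δ(s1, □) = (s0, y, R) → xy[s0]x□x□xyyyyyyy

The machine has not reached a halting state after 28 steps.
The machine did not halt within the 28-step bound.

Answer: No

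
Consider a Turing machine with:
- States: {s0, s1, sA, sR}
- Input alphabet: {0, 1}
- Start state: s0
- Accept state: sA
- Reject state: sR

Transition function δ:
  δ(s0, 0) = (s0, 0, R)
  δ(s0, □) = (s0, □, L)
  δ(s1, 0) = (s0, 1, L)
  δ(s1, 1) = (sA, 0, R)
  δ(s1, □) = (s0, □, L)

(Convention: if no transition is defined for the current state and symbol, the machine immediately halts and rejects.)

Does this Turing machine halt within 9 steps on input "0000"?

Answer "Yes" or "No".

Execution trace:
Initial: [s0]0000
Step 1: δ(s0, 0) = (s0, 0, R) → 0[s0]000
Step 2: δ(s0, 0) = (s0, 0, R) → 00[s0]00
Step 3: δ(s0, 0) = (s0, 0, R) → 000[s0]0
Step 4: δ(s0, 0) = (s0, 0, R) → 0000[s0]□
Step 5: δ(s0, □) = (s0, □, L) → 000[s0]0□
Step 6: δ(s0, 0) = (s0, 0, R) → 0000[s0]□
Step 7: δ(s0, □) = (s0, □, L) → 000[s0]0□
Step 8: δ(s0, 0) = (s0, 0, R) → 0000[s0]□
Step 9: δ(s0, □) = (s0, □, L) → 000[s0]0□

The machine has not reached a halting state after 9 steps.
The machine did not halt within the 9-step bound.

Answer: No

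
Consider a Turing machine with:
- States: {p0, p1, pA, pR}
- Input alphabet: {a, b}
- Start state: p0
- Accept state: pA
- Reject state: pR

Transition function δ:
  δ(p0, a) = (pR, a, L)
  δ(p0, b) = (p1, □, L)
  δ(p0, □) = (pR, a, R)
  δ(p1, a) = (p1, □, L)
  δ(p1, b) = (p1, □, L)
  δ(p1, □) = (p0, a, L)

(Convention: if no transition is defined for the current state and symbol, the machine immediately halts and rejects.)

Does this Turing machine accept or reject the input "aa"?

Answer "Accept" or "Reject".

Execution trace:
Initial: [p0]aa
Step 1: δ(p0, a) = (pR, a, L) → [pR]□aa

The machine reaches the reject state pR and halts.

Answer: Reject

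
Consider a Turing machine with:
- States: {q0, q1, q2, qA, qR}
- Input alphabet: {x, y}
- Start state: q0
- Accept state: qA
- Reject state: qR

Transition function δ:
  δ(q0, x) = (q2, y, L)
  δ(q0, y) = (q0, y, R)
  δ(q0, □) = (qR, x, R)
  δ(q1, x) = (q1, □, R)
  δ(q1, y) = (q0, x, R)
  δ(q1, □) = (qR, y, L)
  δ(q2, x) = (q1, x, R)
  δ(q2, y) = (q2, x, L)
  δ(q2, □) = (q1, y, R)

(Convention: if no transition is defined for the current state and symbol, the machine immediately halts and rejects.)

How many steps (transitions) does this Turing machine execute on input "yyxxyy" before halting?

Execution trace:
Initial: [q0]yyxxyy
Step 1: δ(q0, y) = (q0, y, R) → y[q0]yxxyy
Step 2: δ(q0, y) = (q0, y, R) → yy[q0]xxyy
Step 3: δ(q0, x) = (q2, y, L) → y[q2]yyxyy
Step 4: δ(q2, y) = (q2, x, L) → [q2]yxyxyy
Step 5: δ(q2, y) = (q2, x, L) → [q2]□xxyxyy
Step 6: δ(q2, □) = (q1, y, R) → y[q1]xxyxyy
Step 7: δ(q1, x) = (q1, □, R) → y□[q1]xyxyy
Step 8: δ(q1, x) = (q1, □, R) → y□□[q1]yxyy
Step 9: δ(q1, y) = (q0, x, R) → y□□x[q0]xyy
Step 10: δ(q0, x) = (q2, y, L) → y□□[q2]xyyy
Step 11: δ(q2, x) = (q1, x, R) → y□□x[q1]yyy
Step 12: δ(q1, y) = (q0, x, R) → y□□xx[q0]yy
Step 13: δ(q0, y) = (q0, y, R) → y□□xxy[q0]y
Step 14: δ(q0, y) = (q0, y, R) → y□□xxyy[q0]□
Step 15: δ(q0, □) = (qR, x, R) → y□□xxyyx[qR]□

The machine reaches the reject state qR and halts.

The machine executed 15 steps before halting.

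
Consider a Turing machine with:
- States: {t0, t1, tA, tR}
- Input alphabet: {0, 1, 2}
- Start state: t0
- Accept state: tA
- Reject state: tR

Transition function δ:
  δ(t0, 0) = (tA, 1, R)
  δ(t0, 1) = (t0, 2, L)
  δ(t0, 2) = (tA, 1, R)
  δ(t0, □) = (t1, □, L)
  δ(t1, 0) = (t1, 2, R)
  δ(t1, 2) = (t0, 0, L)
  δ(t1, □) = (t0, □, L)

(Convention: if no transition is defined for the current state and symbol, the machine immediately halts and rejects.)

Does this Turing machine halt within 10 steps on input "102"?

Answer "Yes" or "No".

Execution trace:
Initial: [t0]102
Step 1: δ(t0, 1) = (t0, 2, L) → [t0]□202
Step 2: δ(t0, □) = (t1, □, L) → [t1]□□202
Step 3: δ(t1, □) = (t0, □, L) → [t0]□□□202
Step 4: δ(t0, □) = (t1, □, L) → [t1]□□□□202
Step 5: δ(t1, □) = (t0, □, L) → [t0]□□□□□202
Step 6: δ(t0, □) = (t1, □, L) → [t1]□□□□□□202
Step 7: δ(t1, □) = (t0, □, L) → [t0]□□□□□□□202
Step 8: δ(t0, □) = (t1, □, L) → [t1]□□□□□□□□202
Step 9: δ(t1, □) = (t0, □, L) → [t0]□□□□□□□□□202
Step 10: δ(t0, □) = (t1, □, L) → [t1]□□□□□□□□□□202

The machine has not reached a halting state after 10 steps.
The machine did not halt within the 10-step bound.

Answer: No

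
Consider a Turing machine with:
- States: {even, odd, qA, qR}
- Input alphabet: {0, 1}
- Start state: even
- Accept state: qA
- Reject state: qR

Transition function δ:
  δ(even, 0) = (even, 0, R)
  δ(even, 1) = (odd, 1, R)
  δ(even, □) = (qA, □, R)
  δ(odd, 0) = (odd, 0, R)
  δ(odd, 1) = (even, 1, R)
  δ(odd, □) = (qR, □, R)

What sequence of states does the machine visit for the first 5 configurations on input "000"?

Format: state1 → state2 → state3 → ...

Execution trace:
Initial: [even]000
Step 1: δ(even, 0) = (even, 0, R) → 0[even]00
Step 2: δ(even, 0) = (even, 0, R) → 00[even]0
Step 3: δ(even, 0) = (even, 0, R) → 000[even]□
Step 4: δ(even, □) = (qA, □, R) → 000□[qA]□

The machine reaches the accept state qA and halts.

State sequence: even → even → even → even → qA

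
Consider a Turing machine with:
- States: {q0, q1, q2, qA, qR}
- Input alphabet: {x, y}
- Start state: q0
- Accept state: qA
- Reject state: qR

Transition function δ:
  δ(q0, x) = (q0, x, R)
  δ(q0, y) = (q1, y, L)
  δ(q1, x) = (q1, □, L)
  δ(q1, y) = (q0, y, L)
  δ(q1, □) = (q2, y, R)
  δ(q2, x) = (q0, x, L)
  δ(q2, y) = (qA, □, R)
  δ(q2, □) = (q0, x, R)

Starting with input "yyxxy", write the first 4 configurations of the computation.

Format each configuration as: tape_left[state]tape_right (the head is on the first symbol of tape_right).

Transitions applied:
Step 1: δ(q0, y) = (q1, y, L)
Step 2: δ(q1, □) = (q2, y, R)
Step 3: δ(q2, y) = (qA, □, R)

The first 4 configurations are:
[q0]yyxxy ⊢ [q1]□yyxxy ⊢ y[q2]yyxxy ⊢ y□[qA]yxxy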